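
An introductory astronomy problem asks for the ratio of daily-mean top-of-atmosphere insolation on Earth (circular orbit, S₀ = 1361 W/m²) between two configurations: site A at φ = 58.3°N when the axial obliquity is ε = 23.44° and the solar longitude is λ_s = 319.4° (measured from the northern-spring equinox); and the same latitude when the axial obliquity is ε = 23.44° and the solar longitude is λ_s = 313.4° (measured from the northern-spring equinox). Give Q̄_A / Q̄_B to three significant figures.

Q̄_A / Q̄_B ≈ 1.18

— Configuration A (φ=+58.3°):
Solar declination: sin δ = sin ε · sin λ_s = sin 23.44° × sin 319.4° = -0.25887, so δ = -15.003°.
cos H₀ = −tan(+58.3°) tan(-15.003°) = 0.4339, H₀ = 1.1219 rad.
Bracket: H₀ sin φ sin δ + cos φ cos δ sin H₀ = 1.1219×0.85081×-0.25887 + 0.52547×0.96591×0.90094 = -0.247098 + 0.457278 = 0.210180.
Q̄ = (S₀/π) × [bracket] = (1361/π) × 0.210180 = 91.054 W/m².
— Configuration B (φ=+58.3°):
Solar declination: sin δ = sin ε · sin λ_s = sin 23.44° × sin 313.4° = -0.28902, so δ = -16.799°.
cos H₀ = −tan(+58.3°) tan(-16.799°) = 0.4888, H₀ = 1.0600 rad.
Bracket: H₀ sin φ sin δ + cos φ cos δ sin H₀ = 1.0600×0.85081×-0.28902 + 0.52547×0.95732×0.87238 = -0.260655 + 0.438845 = 0.178190.
Q̄ = (S₀/π) × [bracket] = (1361/π) × 0.178190 = 77.195 W/m².
Ratio Q̄_A / Q̄_B = 91.054 / 77.195 = 1.180.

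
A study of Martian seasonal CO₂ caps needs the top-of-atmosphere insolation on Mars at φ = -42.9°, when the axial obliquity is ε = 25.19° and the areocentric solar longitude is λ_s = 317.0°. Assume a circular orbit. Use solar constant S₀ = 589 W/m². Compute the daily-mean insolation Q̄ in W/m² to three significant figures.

sin δ = sin 25.19° × sin 317.0° = -0.29027, so δ = -16.874°.
cos H₀ = −tan(-42.9°) tan(-16.874°) = -0.2819, H₀ = 1.8565 rad.
Bracket: H₀ sin φ sin δ + cos φ cos δ sin H₀ = 1.8565×-0.68072×-0.29027 + 0.73254×0.95694×0.95945 = 0.366831 + 0.672571 = 1.039402.
Q̄ = (S₀/π) × [bracket] = (589/π) × 1.039402 = 194.9 W/m².

Q̄ ≈ 195 W/m²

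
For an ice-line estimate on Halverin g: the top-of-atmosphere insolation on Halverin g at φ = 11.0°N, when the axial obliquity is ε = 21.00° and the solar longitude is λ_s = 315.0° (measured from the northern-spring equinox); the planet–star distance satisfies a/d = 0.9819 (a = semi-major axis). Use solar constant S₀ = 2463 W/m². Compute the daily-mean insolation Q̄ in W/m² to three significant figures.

Q̄ ≈ 661 W/m²

Solar declination: sin δ = sin ε · sin λ_s = sin 21.00° × sin 315.0° = -0.25340, so δ = -14.679°.
cos H₀ = −tan(+11.0°) tan(-14.679°) = 0.0509, H₀ = 1.5199 rad.
Bracket: H₀ sin φ sin δ + cos φ cos δ sin H₀ = 1.5199×0.19081×-0.25340 + 0.98163×0.96736×0.99870 = -0.073489 + 0.948355 = 0.874866.
Inverse-square distance factor (a/d)² = 0.9819² = 0.964128.
Q̄ = (S₀/π) × 0.964128 × [bracket] = (2463/π) × 0.964128 × 0.874866 = 661.3 W/m².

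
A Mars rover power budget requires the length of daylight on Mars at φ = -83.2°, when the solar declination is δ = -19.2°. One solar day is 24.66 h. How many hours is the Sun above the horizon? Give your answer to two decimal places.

24.66 h

Sunrise equation: cos H₀ = −tan φ · tan δ = -2.9204 ≤ −1, so the Sun never sets (polar day) and H₀ = π.
Daylight = 2H₀/(2π) × 24.66 h = (3.1416/π) × 24.66 = 24.66 h.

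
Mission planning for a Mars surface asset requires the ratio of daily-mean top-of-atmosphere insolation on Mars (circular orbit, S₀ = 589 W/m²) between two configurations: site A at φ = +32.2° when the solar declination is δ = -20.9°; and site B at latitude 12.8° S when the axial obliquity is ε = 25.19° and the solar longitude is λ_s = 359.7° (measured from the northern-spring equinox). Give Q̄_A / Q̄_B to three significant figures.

— Configuration A (φ=+32.2°):
cos H₀ = −tan(+32.2°) tan(-20.900°) = 0.2405, H₀ = 1.3279 rad.
Bracket: H₀ sin φ sin δ + cos φ cos δ sin H₀ = 1.3279×0.53288×-0.35674 + 0.84619×0.93420×0.97066 = -0.252433 + 0.767317 = 0.514884.
Q̄ = (S₀/π) × [bracket] = (589/π) × 0.514884 = 96.533 W/m².
— Configuration B (φ=-12.8°):
Solar declination: sin δ = sin ε · sin λ_s = sin 25.19° × sin 359.7° = -0.00223, so δ = -0.128°.
cos H₀ = −tan(-12.8°) tan(-0.128°) = -0.0005, H₀ = 1.5713 rad.
Bracket: H₀ sin φ sin δ + cos φ cos δ sin H₀ = 1.5713×-0.22155×-0.00223 + 0.97515×1.00000×1.00000 = 0.000776 + 0.975150 = 0.975926.
Q̄ = (S₀/π) × [bracket] = (589/π) × 0.975926 = 182.97 W/m².
Ratio Q̄_A / Q̄_B = 96.533 / 182.97 = 0.5276.

Q̄_A / Q̄_B ≈ 0.528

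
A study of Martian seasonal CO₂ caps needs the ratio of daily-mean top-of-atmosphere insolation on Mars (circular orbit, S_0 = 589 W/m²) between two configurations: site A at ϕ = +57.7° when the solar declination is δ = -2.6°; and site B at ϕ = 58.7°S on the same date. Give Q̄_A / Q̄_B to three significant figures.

— Configuration A (ϕ=+57.7°):
cos h₀ = −tan(+57.7°) tan(-2.600°) = 0.0718, h₀ = 1.4989 rad.
Bracket: h₀ sin ϕ sin δ + cos ϕ cos δ sin h₀ = 1.4989×0.84526×-0.04536 + 0.53435×0.99897×0.99742 = -0.057469 + 0.532422 = 0.474953.
Q̄ = (S_0/π) × [bracket] = (589/π) × 0.474953 = 89.046 W/m².
— Configuration B (ϕ=-58.7°):
cos h₀ = −tan(-58.7°) tan(-2.600°) = -0.0747, h₀ = 1.6456 rad.
Bracket: h₀ sin ϕ sin δ + cos ϕ cos δ sin h₀ = 1.6456×-0.85446×-0.04536 + 0.51952×0.99897×0.99721 = 0.063781 + 0.517537 = 0.581318.
Q̄ = (S_0/π) × [bracket] = (589/π) × 0.581318 = 108.99 W/m².
Ratio Q̄_A / Q̄_B = 89.046 / 108.99 = 0.8170.

Q̄_A / Q̄_B ≈ 0.817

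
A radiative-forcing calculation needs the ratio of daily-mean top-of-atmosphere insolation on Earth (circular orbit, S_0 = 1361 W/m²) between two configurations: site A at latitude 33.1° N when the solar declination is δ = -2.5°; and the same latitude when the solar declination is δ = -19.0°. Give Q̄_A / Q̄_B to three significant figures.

— Configuration A (ϕ=+33.1°):
cos h₀ = −tan(+33.1°) tan(-2.500°) = 0.0285, h₀ = 1.5423 rad.
Bracket: h₀ sin ϕ sin δ + cos ϕ cos δ sin h₀ = 1.5423×0.54610×-0.04362 + 0.83772×0.99905×0.99959 = -0.036739 + 0.836581 = 0.799842.
Q̄ = (S_0/π) × [bracket] = (1361/π) × 0.799842 = 346.51 W/m².
— Configuration B (ϕ=+33.1°):
cos h₀ = −tan(+33.1°) tan(-19.000°) = 0.2245, h₀ = 1.3444 rad.
Bracket: h₀ sin ϕ sin δ + cos ϕ cos δ sin h₀ = 1.3444×0.54610×-0.32557 + 0.83772×0.94552×0.97448 = -0.239026 + 0.771867 = 0.532841.
Q̄ = (S_0/π) × [bracket] = (1361/π) × 0.532841 = 230.84 W/m².
Ratio Q̄_A / Q̄_B = 346.51 / 230.84 = 1.501.

Q̄_A / Q̄_B ≈ 1.50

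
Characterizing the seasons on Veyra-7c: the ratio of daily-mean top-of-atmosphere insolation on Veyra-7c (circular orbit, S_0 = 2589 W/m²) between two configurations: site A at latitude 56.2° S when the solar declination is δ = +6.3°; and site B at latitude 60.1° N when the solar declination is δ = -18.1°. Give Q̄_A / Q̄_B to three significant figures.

— Configuration A (ϕ=-56.2°):
cos h₀ = −tan(-56.2°) tan(+6.300°) = 0.1649, h₀ = 1.4051 rad.
Bracket: h₀ sin ϕ sin δ + cos ϕ cos δ sin h₀ = 1.4051×-0.83098×0.10973 + 0.55630×0.99396×0.98631 = -0.128122 + 0.545370 = 0.417248.
Q̄ = (S_0/π) × [bracket] = (2589/π) × 0.417248 = 343.86 W/m².
— Configuration B (ϕ=+60.1°):
cos h₀ = −tan(+60.1°) tan(-18.100°) = 0.5684, h₀ = 0.9662 rad.
Bracket: h₀ sin ϕ sin δ + cos ϕ cos δ sin h₀ = 0.9662×0.86690×-0.31068 + 0.49849×0.95052×0.82275 = -0.260225 + 0.389839 = 0.129614.
Q̄ = (S_0/π) × [bracket] = (2589/π) × 0.129614 = 106.82 W/m².
Ratio Q̄_A / Q̄_B = 343.86 / 106.82 = 3.219.

Q̄_A / Q̄_B ≈ 3.22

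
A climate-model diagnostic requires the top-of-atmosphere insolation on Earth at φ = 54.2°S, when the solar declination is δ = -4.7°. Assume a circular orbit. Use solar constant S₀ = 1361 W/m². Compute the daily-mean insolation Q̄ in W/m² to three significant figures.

cos H₀ = −tan(-54.2°) tan(-4.700°) = -0.1140, H₀ = 1.6850 rad.
Bracket: H₀ sin φ sin δ + cos φ cos δ sin H₀ = 1.6850×-0.81106×-0.08194 + 0.58496×0.99664×0.99348 = 0.111982 + 0.579193 = 0.691175.
Q̄ = (S₀/π) × [bracket] = (1361/π) × 0.691175 = 299.4 W/m².

Q̄ ≈ 299 W/m²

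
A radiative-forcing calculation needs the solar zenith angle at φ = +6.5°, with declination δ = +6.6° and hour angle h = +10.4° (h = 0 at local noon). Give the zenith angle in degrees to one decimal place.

cos θ_z = sin φ sin δ + cos φ cos δ cos h = 0.013011 + 0.970772 = 0.983783.
θ_z = arccos(0.983783) = 10.3°.

θ_z = 10.3°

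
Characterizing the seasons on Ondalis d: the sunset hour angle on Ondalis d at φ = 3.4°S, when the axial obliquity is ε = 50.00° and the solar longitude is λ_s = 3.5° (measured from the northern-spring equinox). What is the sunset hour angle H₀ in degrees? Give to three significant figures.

H₀ = 89.8°

Solar declination: sin δ = sin ε · sin λ_s = sin 50.00° × sin 3.5° = 0.04677, so δ = +2.680°.
cos H₀ = −tan φ · tan δ = −tan(-3.4°) × tan(+2.680°) = 0.0028, so H₀ = 1.5680 rad = 89.84°.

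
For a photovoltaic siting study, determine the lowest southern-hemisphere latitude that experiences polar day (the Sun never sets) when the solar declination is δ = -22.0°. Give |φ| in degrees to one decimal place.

|φ| = 68.0°

Polar day requires cos H₀ = −tan φ tan δ ≤ −1, i.e. tan φ tan δ ≥ 1.
The boundary is |tan φ| · |tan δ| = 1, so |φ| = 90° − |δ| = 90° − 22.0° = 68.0° in the southern hemisphere.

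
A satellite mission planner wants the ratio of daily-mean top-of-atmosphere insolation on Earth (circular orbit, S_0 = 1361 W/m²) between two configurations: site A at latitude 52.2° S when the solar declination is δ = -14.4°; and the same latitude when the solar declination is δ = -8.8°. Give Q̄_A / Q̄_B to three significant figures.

Q̄_A / Q̄_B ≈ 1.16

— Configuration A (ϕ=-52.2°):
cos h₀ = −tan(-52.2°) tan(-14.400°) = -0.3310, h₀ = 1.9082 rad.
Bracket: h₀ sin ϕ sin δ + cos ϕ cos δ sin h₀ = 1.9082×-0.79016×-0.24869 + 0.61291×0.96858×0.94363 = 0.374971 + 0.560188 = 0.935159.
Q̄ = (S_0/π) × [bracket] = (1361/π) × 0.935159 = 405.13 W/m².
— Configuration B (ϕ=-52.2°):
cos h₀ = −tan(-52.2°) tan(-8.800°) = -0.1996, h₀ = 1.7717 rad.
Bracket: h₀ sin ϕ sin δ + cos ϕ cos δ sin h₀ = 1.7717×-0.79016×-0.15299 + 0.61291×0.98823×0.97988 = 0.214175 + 0.593509 = 0.807684.
Q̄ = (S_0/π) × [bracket] = (1361/π) × 0.807684 = 349.90 W/m².
Ratio Q̄_A / Q̄_B = 405.13 / 349.90 = 1.158.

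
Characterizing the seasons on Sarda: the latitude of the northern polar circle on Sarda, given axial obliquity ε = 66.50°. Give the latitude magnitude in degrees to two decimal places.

The polar circle is the lowest latitude that experiences at least one full rotation of continuous daylight at the northern-summer solstice; it lies at |φ| = 90° − ε = 90° − 66.50° = 23.50°.

23.50°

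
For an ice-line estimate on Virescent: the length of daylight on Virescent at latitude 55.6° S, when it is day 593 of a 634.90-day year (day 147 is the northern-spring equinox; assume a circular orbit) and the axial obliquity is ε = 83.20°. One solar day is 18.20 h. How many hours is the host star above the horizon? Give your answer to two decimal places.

18.20 h

Solar longitude: λ_s = 360° × (593 − 147)/634.90 = 252.890°.
sin δ = sin 83.20° × sin 252.890° = -0.94902, so δ = -71.626°.
Sunrise equation: cos H₀ = −tan φ · tan δ = -4.3970 ≤ −1, so the host star never sets (polar day) and H₀ = π.
Daylight = 2H₀/(2π) × 18.20 h = (3.1416/π) × 18.20 = 18.20 h.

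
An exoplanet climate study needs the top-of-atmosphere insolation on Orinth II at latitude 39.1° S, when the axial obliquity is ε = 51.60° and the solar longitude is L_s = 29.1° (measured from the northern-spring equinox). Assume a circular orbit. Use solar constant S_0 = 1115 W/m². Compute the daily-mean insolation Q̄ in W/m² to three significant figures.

Solar declination: sin δ = sin ε · sin L_s = sin 51.60° × sin 29.1° = 0.38114, so δ = +22.404°.
cos h₀ = −tan(-39.1°) tan(+22.404°) = 0.3350, h₀ = 1.2292 rad.
Bracket: h₀ sin ϕ sin δ + cos ϕ cos δ sin h₀ = 1.2292×-0.63068×0.38114 + 0.77605×0.92452×0.94221 = -0.295472 + 0.676011 = 0.380539.
Q̄ = (S_0/π) × [bracket] = (1115/π) × 0.380539 = 135.1 W/m².

Q̄ ≈ 135 W/m²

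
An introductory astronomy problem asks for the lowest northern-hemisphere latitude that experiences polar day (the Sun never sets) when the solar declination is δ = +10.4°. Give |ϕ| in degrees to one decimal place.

|ϕ| = 79.6°

Polar day requires cos h₀ = −tan ϕ tan δ ≤ −1, i.e. tan ϕ tan δ ≥ 1.
The boundary is |tan ϕ| · |tan δ| = 1, so |ϕ| = 90° − |δ| = 90° − 10.4° = 79.6° in the northern hemisphere.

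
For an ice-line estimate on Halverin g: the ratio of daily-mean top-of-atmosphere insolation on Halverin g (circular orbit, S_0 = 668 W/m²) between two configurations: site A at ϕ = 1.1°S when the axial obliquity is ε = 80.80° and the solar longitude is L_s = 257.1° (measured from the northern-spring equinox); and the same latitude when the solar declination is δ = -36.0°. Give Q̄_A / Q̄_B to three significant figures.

Q̄_A / Q̄_B ≈ 0.365

— Configuration A (ϕ=-1.1°):
Solar declination: sin δ = sin ε · sin L_s = sin 80.80° × sin 257.1° = -0.96222, so δ = -74.201°.
cos h₀ = −tan(-1.1°) tan(-74.201°) = -0.0679, h₀ = 1.6387 rad.
Bracket: h₀ sin ϕ sin δ + cos ϕ cos δ sin h₀ = 1.6387×-0.01920×-0.96222 + 0.99982×0.27227×0.99769 = 0.030274 + 0.271592 = 0.301866.
Q̄ = (S_0/π) × [bracket] = (668/π) × 0.301866 = 64.186 W/m².
— Configuration B (ϕ=-1.1°):
cos h₀ = −tan(-1.1°) tan(-36.000°) = -0.0140, h₀ = 1.5847 rad.
Bracket: h₀ sin ϕ sin δ + cos ϕ cos δ sin h₀ = 1.5847×-0.01920×-0.58779 + 0.99982×0.80902×0.99990 = 0.017884 + 0.808793 = 0.826677.
Q̄ = (S_0/π) × [bracket] = (668/π) × 0.826677 = 175.78 W/m².
Ratio Q̄_A / Q̄_B = 64.186 / 175.78 = 0.3651.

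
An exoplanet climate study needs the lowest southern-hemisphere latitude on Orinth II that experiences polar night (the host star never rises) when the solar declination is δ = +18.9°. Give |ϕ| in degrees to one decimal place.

|ϕ| = 71.1°

Polar night requires cos h₀ = −tan ϕ tan δ ≥ 1, i.e. tan ϕ tan δ ≤ −1.
The boundary is |tan ϕ| · |tan δ| = 1, so |ϕ| = 90° − |δ| = 90° − 18.9° = 71.1° in the southern hemisphere.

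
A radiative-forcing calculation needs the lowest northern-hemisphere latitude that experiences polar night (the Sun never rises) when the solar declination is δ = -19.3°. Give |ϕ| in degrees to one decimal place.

|ϕ| = 70.7°

Polar night requires cos h₀ = −tan ϕ tan δ ≥ 1, i.e. tan ϕ tan δ ≤ −1.
The boundary is |tan ϕ| · |tan δ| = 1, so |ϕ| = 90° − |δ| = 90° − 19.3° = 70.7° in the northern hemisphere.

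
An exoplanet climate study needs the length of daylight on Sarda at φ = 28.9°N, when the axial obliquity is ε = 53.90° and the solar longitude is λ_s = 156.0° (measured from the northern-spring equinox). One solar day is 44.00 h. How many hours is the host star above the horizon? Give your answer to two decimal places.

Solar declination: sin δ = sin ε · sin λ_s = sin 53.90° × sin 156.0° = 0.32864, so δ = +19.186°.
cos H₀ = −tan φ · tan δ = −tan(+28.9°) × tan(+19.186°) = -0.1921, so H₀ = 1.7641 rad = 101.07°.
Daylight = 2H₀/(2π) × 44.00 h = (1.7641/π) × 44.00 = 24.71 h.

24.71 h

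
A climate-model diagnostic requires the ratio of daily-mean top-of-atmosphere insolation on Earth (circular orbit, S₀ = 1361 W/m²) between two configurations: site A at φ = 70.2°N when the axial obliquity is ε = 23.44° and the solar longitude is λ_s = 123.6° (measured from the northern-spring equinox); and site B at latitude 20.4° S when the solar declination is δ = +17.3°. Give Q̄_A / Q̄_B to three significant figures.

Q̄_A / Q̄_B ≈ 1.33

— Configuration A (φ=+70.2°):
Solar declination: sin δ = sin ε · sin λ_s = sin 23.44° × sin 123.6° = 0.33133, so δ = +19.349°.
cos H₀ = −tan(+70.2°) tan(+19.349°) = -0.9754, H₀ = 2.9193 rad.
Bracket: H₀ sin φ sin δ + cos φ cos δ sin H₀ = 2.9193×0.94088×0.33133 + 0.33874×0.94352×0.22049 = 0.910068 + 0.070470 = 0.980538.
Q̄ = (S₀/π) × [bracket] = (1361/π) × 0.980538 = 424.79 W/m².
— Configuration B (φ=-20.4°):
cos H₀ = −tan(-20.4°) tan(+17.300°) = 0.1158, H₀ = 1.4547 rad.
Bracket: H₀ sin φ sin δ + cos φ cos δ sin H₀ = 1.4547×-0.34857×0.29737 + 0.93728×0.95476×0.99327 = -0.150786 + 0.888855 = 0.738069.
Q̄ = (S₀/π) × [bracket] = (1361/π) × 0.738069 = 319.75 W/m².
Ratio Q̄_A / Q̄_B = 424.79 / 319.75 = 1.329.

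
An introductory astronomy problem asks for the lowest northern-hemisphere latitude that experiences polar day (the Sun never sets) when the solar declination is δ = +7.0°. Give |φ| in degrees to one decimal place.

Polar day requires cos H₀ = −tan φ tan δ ≤ −1, i.e. tan φ tan δ ≥ 1.
The boundary is |tan φ| · |tan δ| = 1, so |φ| = 90° − |δ| = 90° − 7.0° = 83.0° in the northern hemisphere.

|φ| = 83.0°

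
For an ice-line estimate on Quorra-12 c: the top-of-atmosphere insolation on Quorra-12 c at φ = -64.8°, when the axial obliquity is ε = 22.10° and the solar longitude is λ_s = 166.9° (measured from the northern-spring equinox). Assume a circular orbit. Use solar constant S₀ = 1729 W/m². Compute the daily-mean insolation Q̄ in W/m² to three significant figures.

Q̄ ≈ 171 W/m²

Solar declination: sin δ = sin ε · sin λ_s = sin 22.10° × sin 166.9° = 0.08527, so δ = +4.892°.
cos H₀ = −tan(-64.8°) tan(+4.892°) = 0.1819, H₀ = 1.3879 rad.
Bracket: H₀ sin φ sin δ + cos φ cos δ sin H₀ = 1.3879×-0.90483×0.08527 + 0.42578×0.99636×0.98332 = -0.107083 + 0.417154 = 0.310071.
Q̄ = (S₀/π) × [bracket] = (1729/π) × 0.310071 = 170.6 W/m².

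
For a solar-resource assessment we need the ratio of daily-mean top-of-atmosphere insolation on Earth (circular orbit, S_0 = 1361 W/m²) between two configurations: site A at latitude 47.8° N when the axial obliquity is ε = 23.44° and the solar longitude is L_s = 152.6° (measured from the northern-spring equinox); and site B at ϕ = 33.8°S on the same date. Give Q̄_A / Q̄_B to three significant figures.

Q̄_A / Q̄_B ≈ 1.34

— Configuration A (ϕ=+47.8°):
Solar declination: sin δ = sin ε · sin L_s = sin 23.44° × sin 152.6° = 0.18306, so δ = +10.548°.
cos h₀ = −tan(+47.8°) tan(+10.548°) = -0.2054, h₀ = 1.7776 rad.
Bracket: h₀ sin ϕ sin δ + cos ϕ cos δ sin h₀ = 1.7776×0.74080×0.18306 + 0.67172×0.98310×0.97869 = 0.241062 + 0.646295 = 0.887357.
Q̄ = (S_0/π) × [bracket] = (1361/π) × 0.887357 = 384.42 W/m².
— Configuration B (ϕ=-33.8°):
cos h₀ = −tan(-33.8°) tan(+10.548°) = 0.1247, h₀ = 1.4458 rad.
Bracket: h₀ sin ϕ sin δ + cos ϕ cos δ sin h₀ = 1.4458×-0.55630×0.18306 + 0.83098×0.98310×0.99220 = -0.147235 + 0.810564 = 0.663329.
Q̄ = (S_0/π) × [bracket] = (1361/π) × 0.663329 = 287.37 W/m².
Ratio Q̄_A / Q̄_B = 384.42 / 287.37 = 1.338.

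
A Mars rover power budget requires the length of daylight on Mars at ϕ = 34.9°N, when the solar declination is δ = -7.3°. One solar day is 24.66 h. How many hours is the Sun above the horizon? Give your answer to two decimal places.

11.63 h

cos h₀ = −tan ϕ · tan δ = −tan(+34.9°) × tan(-7.300°) = 0.0894, so h₀ = 1.4813 rad = 84.87°.
Daylight = 2h₀/(2π) × 24.66 h = (1.4813/π) × 24.66 = 11.63 h.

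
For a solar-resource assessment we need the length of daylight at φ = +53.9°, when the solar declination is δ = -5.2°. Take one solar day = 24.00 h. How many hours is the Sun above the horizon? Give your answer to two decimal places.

cos H₀ = −tan φ · tan δ = −tan(+53.9°) × tan(-5.200°) = 0.1248, so H₀ = 1.4457 rad = 82.83°.
Daylight = 2H₀/(2π) × 24.00 h = (1.4457/π) × 24.00 = 11.04 h.

11.04 h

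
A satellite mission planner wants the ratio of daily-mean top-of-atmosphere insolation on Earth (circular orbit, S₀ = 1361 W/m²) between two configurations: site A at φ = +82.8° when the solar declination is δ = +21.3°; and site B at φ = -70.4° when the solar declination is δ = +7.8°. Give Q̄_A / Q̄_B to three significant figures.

Q̄_A / Q̄_B ≈ 7.24

— Configuration A (φ=+82.8°):
cos H₀ = −tan(+82.8°) tan(+21.300°) = -3.0862 ≤ −1 ⇒ polar day, H₀ = π.
Bracket: H₀ sin φ sin δ + cos φ cos δ sin H₀ = 3.1416×0.99211×0.36325 + 0.12533×0.93169×0.00000 = 1.132182 + 0.000000 = 1.132182.
Q̄ = (S₀/π) × [bracket] = (1361/π) × 1.132182 = 490.48 W/m².
— Configuration B (φ=-70.4°):
cos H₀ = −tan(-70.4°) tan(+7.800°) = 0.3847, H₀ = 1.1759 rad.
Bracket: H₀ sin φ sin δ + cos φ cos δ sin H₀ = 1.1759×-0.94206×0.13572 + 0.33545×0.99075×0.92304 = -0.150346 + 0.306770 = 0.156424.
Q̄ = (S₀/π) × [bracket] = (1361/π) × 0.156424 = 67.766 W/m².
Ratio Q̄_A / Q̄_B = 490.48 / 67.766 = 7.238.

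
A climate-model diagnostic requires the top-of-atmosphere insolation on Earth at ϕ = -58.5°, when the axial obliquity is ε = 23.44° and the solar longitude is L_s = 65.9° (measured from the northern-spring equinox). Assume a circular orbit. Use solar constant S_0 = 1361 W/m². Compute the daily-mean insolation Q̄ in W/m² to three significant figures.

Solar declination: sin δ = sin ε · sin L_s = sin 23.44° × sin 65.9° = 0.36311, so δ = +21.292°.
cos h₀ = −tan(-58.5°) tan(+21.292°) = 0.6360, h₀ = 0.8815 rad.
Bracket: h₀ sin ϕ sin δ + cos ϕ cos δ sin h₀ = 0.8815×-0.85264×0.36311 + 0.52250×0.93174×0.77172 = -0.272914 + 0.375700 = 0.102786.
Q̄ = (S_0/π) × [bracket] = (1361/π) × 0.102786 = 44.53 W/m².

Q̄ ≈ 44.5 W/m²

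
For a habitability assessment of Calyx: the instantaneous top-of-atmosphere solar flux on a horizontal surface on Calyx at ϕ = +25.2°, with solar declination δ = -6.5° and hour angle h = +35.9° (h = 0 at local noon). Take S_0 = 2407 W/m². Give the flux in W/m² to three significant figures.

cos θ_z = sin ϕ sin δ + cos ϕ cos δ cos h = -0.048200 + 0.728236 = 0.680036.
Flux = S_0 · cos θ_z = 2407 × 0.680036 = 1637 W/m².

1.64e+03 W/m²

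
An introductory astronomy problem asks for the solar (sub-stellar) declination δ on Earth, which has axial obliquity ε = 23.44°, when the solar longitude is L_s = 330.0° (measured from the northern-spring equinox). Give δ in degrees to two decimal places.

δ = -11.47°

sin δ = sin ε · sin L_s = sin 23.44° × sin 330.0° = -0.198894.
δ = arcsin(-0.198894) = -11.47°.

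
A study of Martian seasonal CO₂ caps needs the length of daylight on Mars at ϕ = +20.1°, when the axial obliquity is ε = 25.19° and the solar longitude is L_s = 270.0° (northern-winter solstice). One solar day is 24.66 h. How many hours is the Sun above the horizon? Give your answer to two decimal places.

Solar declination: sin δ = sin ε · sin L_s = sin 25.19° × sin 270.0° = -0.42562, so δ = -25.190°.
cos h₀ = −tan ϕ · tan δ = −tan(+20.1°) × tan(-25.190°) = 0.1721, so h₀ = 1.3978 rad = 80.09°.
Daylight = 2h₀/(2π) × 24.66 h = (1.3978/π) × 24.66 = 10.97 h.

10.97 h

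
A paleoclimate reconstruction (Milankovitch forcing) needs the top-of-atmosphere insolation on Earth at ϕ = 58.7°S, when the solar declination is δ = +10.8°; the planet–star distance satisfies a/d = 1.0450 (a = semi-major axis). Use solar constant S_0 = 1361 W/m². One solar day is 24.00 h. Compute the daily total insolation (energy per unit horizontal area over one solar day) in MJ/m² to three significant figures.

cos h₀ = −tan(-58.7°) tan(+10.800°) = 0.3137, h₀ = 1.2517 rad.
Bracket: h₀ sin ϕ sin δ + cos ϕ cos δ sin h₀ = 1.2517×-0.85446×0.18738 + 0.51952×0.98229×0.94951 = -0.200408 + 0.484553 = 0.284145.
Inverse-square distance factor (a/d)² = 1.0450² = 1.092025.
Q̄ = (S_0/π) × 1.092025 × [bracket] = (1361/π) × 1.092025 × 0.284145 = 134.43 W/m².
Daily total = Q̄ × 24.00 h × 3600 s/h = 134.43 × 24.00 × 3600 / 10⁶ = 11.61 MJ/m².

11.6 MJ/m²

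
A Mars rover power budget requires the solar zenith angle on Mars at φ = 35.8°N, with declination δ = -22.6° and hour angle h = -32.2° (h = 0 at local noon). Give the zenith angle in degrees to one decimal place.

θ_z = 65.9°

cos θ_z = sin φ sin δ + cos φ cos δ cos h = -0.224796 + 0.633615 = 0.408819.
θ_z = arccos(0.408819) = 65.9°.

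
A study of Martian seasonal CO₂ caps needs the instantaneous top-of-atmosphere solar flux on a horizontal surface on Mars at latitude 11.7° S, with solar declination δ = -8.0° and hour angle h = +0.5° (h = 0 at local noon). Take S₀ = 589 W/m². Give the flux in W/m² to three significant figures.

cos θ_z = sin φ sin δ + cos φ cos δ cos h = 0.028223 + 0.969656 = 0.997879.
Flux = S₀ · cos θ_z = 589 × 0.997879 = 587.8 W/m².

588 W/m²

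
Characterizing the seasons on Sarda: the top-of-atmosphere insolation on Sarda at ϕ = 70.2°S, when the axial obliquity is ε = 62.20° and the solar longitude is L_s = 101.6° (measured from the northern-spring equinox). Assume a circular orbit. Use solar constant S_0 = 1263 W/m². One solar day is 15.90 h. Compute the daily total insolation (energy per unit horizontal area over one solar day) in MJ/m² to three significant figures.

Solar declination: sin δ = sin ε · sin L_s = sin 62.20° × sin 101.6° = 0.86651, so δ = +60.056°.
cos h₀ = −tan(-70.2°) tan(+60.056°) = 4.8218 ≥ 1 ⇒ polar night, h₀ = 0 and Q̄ = 0.
Daily total = Q̄ × 15.90 h × 3600 s/h = 0.00 MJ/m².

0.00 MJ/m²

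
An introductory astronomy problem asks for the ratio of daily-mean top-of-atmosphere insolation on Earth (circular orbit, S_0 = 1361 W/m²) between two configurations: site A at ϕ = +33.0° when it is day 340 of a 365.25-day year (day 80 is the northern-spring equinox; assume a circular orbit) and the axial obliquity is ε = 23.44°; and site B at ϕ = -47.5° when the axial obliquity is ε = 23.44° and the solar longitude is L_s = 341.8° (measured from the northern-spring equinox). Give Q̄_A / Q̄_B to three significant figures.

— Configuration A (ϕ=+33.0°):
Solar longitude: L_s = 360° × (340 − 80)/365.25 = 256.263°.
sin δ = sin 23.44° × sin 256.263° = -0.38641, so δ = -22.731°.
cos h₀ = −tan(+33.0°) tan(-22.731°) = 0.2721, h₀ = 1.2953 rad.
Bracket: h₀ sin ϕ sin δ + cos ϕ cos δ sin h₀ = 1.2953×0.54464×-0.38641 + 0.83867×0.92233×0.96228 = -0.272602 + 0.744353 = 0.471751.
Q̄ = (S_0/π) × [bracket] = (1361/π) × 0.471751 = 204.37 W/m².
— Configuration B (ϕ=-47.5°):
Solar declination: sin δ = sin ε · sin L_s = sin 23.44° × sin 341.8° = -0.12424, so δ = -7.137°.
cos h₀ = −tan(-47.5°) tan(-7.137°) = -0.1366, h₀ = 1.7079 rad.
Bracket: h₀ sin ϕ sin δ + cos ϕ cos δ sin h₀ = 1.7079×-0.73728×-0.12424 + 0.67559×0.99225×0.99062 = 0.156443 + 0.664066 = 0.820509.
Q̄ = (S_0/π) × [bracket] = (1361/π) × 0.820509 = 355.46 W/m².
Ratio Q̄_A / Q̄_B = 204.37 / 355.46 = 0.5749.

Q̄_A / Q̄_B ≈ 0.575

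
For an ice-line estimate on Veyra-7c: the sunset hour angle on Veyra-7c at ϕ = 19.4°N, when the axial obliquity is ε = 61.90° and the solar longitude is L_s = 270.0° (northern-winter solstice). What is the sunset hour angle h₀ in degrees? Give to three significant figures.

h₀ = 48.7°

Solar declination: sin δ = sin ε · sin L_s = sin 61.90° × sin 270.0° = -0.88213, so δ = -61.900°.
cos h₀ = −tan ϕ · tan δ = −tan(+19.4°) × tan(-61.900°) = 0.6595, so h₀ = 0.8506 rad = 48.74°.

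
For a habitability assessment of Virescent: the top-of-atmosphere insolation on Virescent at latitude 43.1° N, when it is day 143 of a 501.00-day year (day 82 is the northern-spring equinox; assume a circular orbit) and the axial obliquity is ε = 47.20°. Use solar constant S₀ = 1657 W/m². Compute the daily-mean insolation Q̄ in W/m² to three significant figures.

Solar longitude: λ_s = 360° × (143 − 82)/501.00 = 43.832°.
sin δ = sin 47.20° × sin 43.832° = 0.50814, so δ = +30.540°.
cos H₀ = −tan(+43.1°) tan(+30.540°) = -0.5521, H₀ = 2.1557 rad.
Bracket: H₀ sin φ sin δ + cos φ cos δ sin H₀ = 2.1557×0.68327×0.50814 + 0.73016×0.86127×0.83377 = 0.748452 + 0.524329 = 1.272781.
Q̄ = (S₀/π) × [bracket] = (1657/π) × 1.272781 = 671.3 W/m².

Q̄ ≈ 671 W/m²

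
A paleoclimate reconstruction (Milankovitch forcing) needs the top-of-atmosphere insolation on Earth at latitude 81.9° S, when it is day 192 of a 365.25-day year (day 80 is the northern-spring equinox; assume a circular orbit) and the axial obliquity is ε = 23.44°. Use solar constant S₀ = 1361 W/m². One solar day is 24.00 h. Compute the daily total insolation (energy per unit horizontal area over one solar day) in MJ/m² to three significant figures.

0.00 MJ/m²

Solar longitude: λ_s = 360° × (192 − 80)/365.25 = 110.390°.
sin δ = sin 23.44° × sin 110.390° = 0.37286, so δ = +21.892°.
cos H₀ = −tan(-81.9°) tan(+21.892°) = 2.8235 ≥ 1 ⇒ polar night, H₀ = 0 and Q̄ = 0.
Daily total = Q̄ × 24.00 h × 3600 s/h = 0.00 MJ/m².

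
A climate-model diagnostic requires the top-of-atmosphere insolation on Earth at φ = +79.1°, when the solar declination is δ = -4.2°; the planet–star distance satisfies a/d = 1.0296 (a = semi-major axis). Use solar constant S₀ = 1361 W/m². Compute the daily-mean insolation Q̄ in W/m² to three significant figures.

cos H₀ = −tan(+79.1°) tan(-4.200°) = 0.3813, H₀ = 1.1795 rad.
Bracket: H₀ sin φ sin δ + cos φ cos δ sin H₀ = 1.1795×0.98196×-0.07324 + 0.18910×0.99731×0.92443 = -0.084828 + 0.174339 = 0.089511.
Inverse-square distance factor (a/d)² = 1.0296² = 1.060076.
Q̄ = (S₀/π) × 1.060076 × [bracket] = (1361/π) × 1.060076 × 0.089511 = 41.11 W/m².

Q̄ ≈ 41.1 W/m²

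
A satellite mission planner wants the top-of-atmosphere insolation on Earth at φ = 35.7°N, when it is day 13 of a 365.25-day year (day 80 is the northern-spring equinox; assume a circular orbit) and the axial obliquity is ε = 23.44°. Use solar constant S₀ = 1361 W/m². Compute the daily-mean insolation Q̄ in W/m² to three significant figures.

Solar longitude: λ_s = 360° × (13 − 80)/365.25 = -66.037°, i.e. -66.037° + 360° = 293.963°.
sin δ = sin 23.44° × sin 293.963° = -0.36350, so δ = -21.315°.
cos H₀ = −tan(+35.7°) tan(-21.315°) = 0.2804, H₀ = 1.2866 rad.
Bracket: H₀ sin φ sin δ + cos φ cos δ sin H₀ = 1.2866×0.58354×-0.36350 + 0.81208×0.93159×0.95989 = -0.272909 + 0.726181 = 0.453272.
Q̄ = (S₀/π) × [bracket] = (1361/π) × 0.453272 = 196.4 W/m².

Q̄ ≈ 196 W/m²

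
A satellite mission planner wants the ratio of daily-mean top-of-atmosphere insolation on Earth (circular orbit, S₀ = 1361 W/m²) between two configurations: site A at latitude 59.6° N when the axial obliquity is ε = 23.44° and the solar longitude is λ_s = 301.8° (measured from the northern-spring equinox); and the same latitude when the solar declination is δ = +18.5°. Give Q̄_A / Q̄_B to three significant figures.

— Configuration A (φ=+59.6°):
Solar declination: sin δ = sin ε · sin λ_s = sin 23.44° × sin 301.8° = -0.33808, so δ = -19.760°.
cos H₀ = −tan(+59.6°) tan(-19.760°) = 0.6123, H₀ = 0.9118 rad.
Bracket: H₀ sin φ sin δ + cos φ cos δ sin H₀ = 0.9118×0.86251×-0.33808 + 0.50603×0.94112×0.79063 = -0.265878 + 0.376526 = 0.110648.
Q̄ = (S₀/π) × [bracket] = (1361/π) × 0.110648 = 47.935 W/m².
— Configuration B (φ=+59.6°):
cos H₀ = −tan(+59.6°) tan(+18.500°) = -0.5703, H₀ = 2.1777 rad.
Bracket: H₀ sin φ sin δ + cos φ cos δ sin H₀ = 2.1777×0.86251×0.31730 + 0.50603×0.94832×0.82143 = 0.595981 + 0.394186 = 0.990167.
Q̄ = (S₀/π) × [bracket] = (1361/π) × 0.990167 = 428.96 W/m².
Ratio Q̄_A / Q̄_B = 47.935 / 428.96 = 0.1117.

Q̄_A / Q̄_B ≈ 0.112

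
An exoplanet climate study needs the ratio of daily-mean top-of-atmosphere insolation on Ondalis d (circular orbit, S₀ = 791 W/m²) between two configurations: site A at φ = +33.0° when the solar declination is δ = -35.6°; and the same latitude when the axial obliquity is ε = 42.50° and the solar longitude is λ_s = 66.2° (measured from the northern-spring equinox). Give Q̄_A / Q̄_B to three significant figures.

— Configuration A (φ=+33.0°):
cos H₀ = −tan(+33.0°) tan(-35.600°) = 0.4649, H₀ = 1.0872 rad.
Bracket: H₀ sin φ sin δ + cos φ cos δ sin H₀ = 1.0872×0.54464×-0.58212 + 0.83867×0.81310×0.88535 = -0.344692 + 0.603740 = 0.259048.
Q̄ = (S₀/π) × [bracket] = (791/π) × 0.259048 = 65.224 W/m².
— Configuration B (φ=+33.0°):
Solar declination: sin δ = sin ε · sin λ_s = sin 42.50° × sin 66.2° = 0.61814, so δ = +38.180°.
cos H₀ = −tan(+33.0°) tan(+38.180°) = -0.5107, H₀ = 2.1068 rad.
Bracket: H₀ sin φ sin δ + cos φ cos δ sin H₀ = 2.1068×0.54464×0.61814 + 0.83867×0.78607×0.85978 = 0.709283 + 0.566813 = 1.276096.
Q̄ = (S₀/π) × [bracket] = (791/π) × 1.276096 = 321.30 W/m².
Ratio Q̄_A / Q̄_B = 65.224 / 321.30 = 0.2030.

Q̄_A / Q̄_B ≈ 0.203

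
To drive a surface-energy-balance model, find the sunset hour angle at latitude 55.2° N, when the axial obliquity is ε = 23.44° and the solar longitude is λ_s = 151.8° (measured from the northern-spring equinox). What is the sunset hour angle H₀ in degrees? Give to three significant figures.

H₀ = 106°

Solar declination: sin δ = sin ε · sin λ_s = sin 23.44° × sin 151.8° = 0.18798, so δ = +10.835°.
cos H₀ = −tan φ · tan δ = −tan(+55.2°) × tan(+10.835°) = -0.2754, so H₀ = 1.8498 rad = 105.98°.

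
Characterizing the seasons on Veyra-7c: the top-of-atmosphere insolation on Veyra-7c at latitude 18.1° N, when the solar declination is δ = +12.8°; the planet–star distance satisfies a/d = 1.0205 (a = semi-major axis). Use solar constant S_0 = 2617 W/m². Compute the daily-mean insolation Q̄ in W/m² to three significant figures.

Q̄ ≈ 900 W/m²

cos h₀ = −tan(+18.1°) tan(+12.800°) = -0.0743, h₀ = 1.6451 rad.
Bracket: h₀ sin ϕ sin δ + cos ϕ cos δ sin h₀ = 1.6451×0.31068×0.22155 + 0.95052×0.97515×0.99724 = 0.113234 + 0.924341 = 1.037575.
Inverse-square distance factor (a/d)² = 1.0205² = 1.041420.
Q̄ = (S_0/π) × 1.041420 × [bracket] = (2617/π) × 1.041420 × 1.037575 = 900.1 W/m².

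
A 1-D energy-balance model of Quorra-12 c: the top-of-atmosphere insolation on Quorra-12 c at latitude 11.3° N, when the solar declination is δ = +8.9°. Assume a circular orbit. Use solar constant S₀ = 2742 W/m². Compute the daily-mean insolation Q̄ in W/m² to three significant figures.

Q̄ ≈ 888 W/m²

cos H₀ = −tan(+11.3°) tan(+8.900°) = -0.0313, H₀ = 1.6021 rad.
Bracket: H₀ sin φ sin δ + cos φ cos δ sin H₀ = 1.6021×0.19595×0.15471 + 0.98061×0.98796×0.99951 = 0.048568 + 0.968329 = 1.016897.
Q̄ = (S₀/π) × [bracket] = (2742/π) × 1.016897 = 887.6 W/m².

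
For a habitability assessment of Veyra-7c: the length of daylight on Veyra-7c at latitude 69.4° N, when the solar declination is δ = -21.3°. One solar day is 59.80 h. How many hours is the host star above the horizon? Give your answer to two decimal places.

0.00 h

cos h₀ = −tan ϕ · tan δ = 1.0373 ≥ 1, so the host star never rises (polar night) and h₀ = 0.
Daylight = 2h₀/(2π) × 59.80 h = (0.0000/π) × 59.80 = 0.00 h.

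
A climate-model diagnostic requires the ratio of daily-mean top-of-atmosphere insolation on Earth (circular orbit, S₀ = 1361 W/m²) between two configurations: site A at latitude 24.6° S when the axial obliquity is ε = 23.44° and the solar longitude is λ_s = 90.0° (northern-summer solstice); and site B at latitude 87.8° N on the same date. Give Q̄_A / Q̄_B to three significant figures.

Q̄_A / Q̄_B ≈ 0.473

— Configuration A (φ=-24.6°):
Solar declination: sin δ = sin ε · sin λ_s = sin 23.44° × sin 90.0° = 0.39779, so δ = +23.440°.
cos H₀ = −tan(-24.6°) tan(+23.440°) = 0.1985, H₀ = 1.3710 rad.
Bracket: H₀ sin φ sin δ + cos φ cos δ sin H₀ = 1.3710×-0.41628×0.39779 + 0.90924×0.91748×0.98010 = -0.227027 + 0.817609 = 0.590582.
Q̄ = (S₀/π) × [bracket] = (1361/π) × 0.590582 = 255.85 W/m².
— Configuration B (φ=+87.8°):
cos H₀ = −tan(+87.8°) tan(+23.440°) = -11.2861 ≤ −1 ⇒ polar day, H₀ = π.
Bracket: H₀ sin φ sin δ + cos φ cos δ sin H₀ = 3.1416×0.99926×0.39779 + 0.03839×0.91748×0.00000 = 1.248772 + 0.000000 = 1.248772.
Q̄ = (S₀/π) × [bracket] = (1361/π) × 1.248772 = 540.99 W/m².
Ratio Q̄_A / Q̄_B = 255.85 / 540.99 = 0.4729.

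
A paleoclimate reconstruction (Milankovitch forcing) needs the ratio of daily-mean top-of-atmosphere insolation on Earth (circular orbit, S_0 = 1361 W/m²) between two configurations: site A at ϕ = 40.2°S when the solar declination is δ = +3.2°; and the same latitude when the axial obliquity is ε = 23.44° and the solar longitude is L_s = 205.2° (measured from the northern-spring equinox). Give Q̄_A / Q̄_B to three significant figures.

Q̄_A / Q̄_B ≈ 0.758

— Configuration A (ϕ=-40.2°):
cos h₀ = −tan(-40.2°) tan(+3.200°) = 0.0472, h₀ = 1.5235 rad.
Bracket: h₀ sin ϕ sin δ + cos ϕ cos δ sin h₀ = 1.5235×-0.64546×0.05582 + 0.76380×0.99844×0.99888 = -0.054891 + 0.761754 = 0.706863.
Q̄ = (S_0/π) × [bracket] = (1361/π) × 0.706863 = 306.23 W/m².
— Configuration B (ϕ=-40.2°):
Solar declination: sin δ = sin ε · sin L_s = sin 23.44° × sin 205.2° = -0.16937, so δ = -9.751°.
cos h₀ = −tan(-40.2°) tan(-9.751°) = -0.1452, h₀ = 1.7165 rad.
Bracket: h₀ sin ϕ sin δ + cos ϕ cos δ sin h₀ = 1.7165×-0.64546×-0.16937 + 0.76380×0.98555×0.98940 = 0.187650 + 0.744784 = 0.932434.
Q̄ = (S_0/π) × [bracket] = (1361/π) × 0.932434 = 403.95 W/m².
Ratio Q̄_A / Q̄_B = 306.23 / 403.95 = 0.7581.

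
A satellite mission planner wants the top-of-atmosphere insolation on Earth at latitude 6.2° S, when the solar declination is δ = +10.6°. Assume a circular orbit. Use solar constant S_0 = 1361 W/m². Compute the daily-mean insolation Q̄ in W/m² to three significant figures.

cos h₀ = −tan(-6.2°) tan(+10.600°) = 0.0203, h₀ = 1.5505 rad.
Bracket: h₀ sin ϕ sin δ + cos ϕ cos δ sin h₀ = 1.5505×-0.10800×0.18395 + 0.99415×0.98294×0.99979 = -0.030803 + 0.976985 = 0.946182.
Q̄ = (S_0/π) × [bracket] = (1361/π) × 0.946182 = 409.9 W/m².

Q̄ ≈ 410 W/m²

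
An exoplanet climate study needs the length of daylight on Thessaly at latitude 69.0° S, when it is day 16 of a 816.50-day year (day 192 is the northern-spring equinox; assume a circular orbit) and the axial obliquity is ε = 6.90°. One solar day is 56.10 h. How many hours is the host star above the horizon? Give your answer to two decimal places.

Solar longitude: L_s = 360° × (16 − 192)/816.50 = -77.600°, i.e. -77.600° + 360° = 282.400°.
sin δ = sin 6.90° × sin 282.400° = -0.11733, so δ = -6.738°.
cos h₀ = −tan ϕ · tan δ = −tan(-69.0°) × tan(-6.738°) = -0.3078, so h₀ = 1.8837 rad = 107.93°.
Daylight = 2h₀/(2π) × 56.10 h = (1.8837/π) × 56.10 = 33.64 h.

33.64 h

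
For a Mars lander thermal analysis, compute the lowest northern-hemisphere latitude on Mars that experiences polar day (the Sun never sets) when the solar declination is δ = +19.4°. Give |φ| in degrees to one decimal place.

|φ| = 70.6°

Polar day requires cos H₀ = −tan φ tan δ ≤ −1, i.e. tan φ tan δ ≥ 1.
The boundary is |tan φ| · |tan δ| = 1, so |φ| = 90° − |δ| = 90° − 19.4° = 70.6° in the northern hemisphere.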